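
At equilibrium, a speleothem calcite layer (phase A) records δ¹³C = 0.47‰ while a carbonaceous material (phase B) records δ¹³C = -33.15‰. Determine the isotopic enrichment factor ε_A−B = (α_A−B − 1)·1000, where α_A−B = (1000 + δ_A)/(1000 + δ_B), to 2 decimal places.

α_A−B = (1000 + 0.47) / (1000 + -33.15) = 1000.47 / 966.85 = 1.034773
ε_A−B = (1.034773 − 1) × 1000 = 34.773‰
(The approximation ε ≈ δ_A − δ_B would give 33.62‰.)

34.77‰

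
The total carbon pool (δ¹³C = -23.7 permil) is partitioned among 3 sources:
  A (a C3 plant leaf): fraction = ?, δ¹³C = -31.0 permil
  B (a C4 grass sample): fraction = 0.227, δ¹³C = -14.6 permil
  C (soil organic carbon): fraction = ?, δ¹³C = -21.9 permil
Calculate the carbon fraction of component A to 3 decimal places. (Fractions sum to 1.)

Let f_A and f_C be the unknown fractions; fractions sum to 1 so f_A + f_C = 0.773.
Mass balance: Σ fᵢ·δᵢ = δ_bulk ⇒ f_A·(-31.0) + f_C·(-21.9) = -23.7 − (-3.314) = -20.386
Substitute f_C = 0.773 − f_A:
f_A·(-31.0 − -21.9) = -20.386 − 0.773×(-21.9) = -3.457
f_A = -3.457 / -9.1 = 0.3799

0.380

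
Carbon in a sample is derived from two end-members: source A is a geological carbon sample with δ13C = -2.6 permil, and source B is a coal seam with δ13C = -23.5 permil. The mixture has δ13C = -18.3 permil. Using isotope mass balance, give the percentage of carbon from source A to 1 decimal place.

δ_mix = f_A·δ_A + (1 − f_A)·δ_B  ⇒  f_A = (δ_mix − δ_B)/(δ_A − δ_B)
f_A = (-18.3 − (-23.5)) / (-2.6 − (-23.5))
f_A = 5.2 / 20.9 = 0.2488

24.9%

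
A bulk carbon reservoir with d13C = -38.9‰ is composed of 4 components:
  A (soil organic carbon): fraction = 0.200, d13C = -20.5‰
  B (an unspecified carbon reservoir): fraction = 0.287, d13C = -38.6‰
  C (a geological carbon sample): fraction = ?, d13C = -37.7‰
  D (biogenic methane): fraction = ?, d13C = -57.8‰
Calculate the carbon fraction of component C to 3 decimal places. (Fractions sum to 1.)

Let f_C and f_D be the unknown fractions; fractions sum to 1 so f_C + f_D = 0.513.
Mass balance: Σ fᵢ·δᵢ = δ_bulk ⇒ f_C·(-37.7) + f_D·(-57.8) = -38.9 − (-15.178) = -23.722
Substitute f_D = 0.513 − f_C:
f_C·(-37.7 − -57.8) = -23.722 − 0.513×(-57.8) = 5.930
f_C = 5.930 / 20.1 = 0.2950

0.295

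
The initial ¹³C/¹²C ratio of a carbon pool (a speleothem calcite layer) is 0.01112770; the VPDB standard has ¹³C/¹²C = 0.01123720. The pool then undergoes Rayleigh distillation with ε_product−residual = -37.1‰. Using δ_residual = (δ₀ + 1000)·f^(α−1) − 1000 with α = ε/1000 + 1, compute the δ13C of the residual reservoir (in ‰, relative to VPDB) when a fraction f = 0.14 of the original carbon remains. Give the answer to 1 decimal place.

65.2‰

δ₀ = (0.01112770/0.01123720 − 1)×1000 = (0.990256 − 1)×1000 = -9.744‰
α − 1 = ε/1000 = -0.0371
f^(α−1) = 0.14^(-0.0371) = 1.075669
δ_res = (-9.744 + 1000) × 1.075669 − 1000 = 1065.187 − 1000 = 65.19‰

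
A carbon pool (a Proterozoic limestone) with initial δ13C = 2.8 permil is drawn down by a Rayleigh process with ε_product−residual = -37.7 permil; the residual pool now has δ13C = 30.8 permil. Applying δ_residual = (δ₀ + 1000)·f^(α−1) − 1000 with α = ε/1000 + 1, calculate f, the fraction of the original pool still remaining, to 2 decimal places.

0.48

α − 1 = ε/1000 = -0.0377
(δ_res + 1000)/(δ₀ + 1000) = (30.8 + 1000)/(2.8 + 1000) = 1030.8/1002.8 = 1.027922
f = 1.027922^(1/-0.0377) = exp(ln(1.027922)/-0.0377) = exp(0.02754/-0.0377)
f = exp(-0.7305) = 0.4817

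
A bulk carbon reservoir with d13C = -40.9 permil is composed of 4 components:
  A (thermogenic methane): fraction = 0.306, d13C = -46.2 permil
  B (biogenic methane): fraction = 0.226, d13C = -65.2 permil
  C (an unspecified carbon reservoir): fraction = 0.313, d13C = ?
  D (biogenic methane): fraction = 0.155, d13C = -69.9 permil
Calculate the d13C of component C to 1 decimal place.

Isotope mass balance: δ_bulk = Σ fᵢ·δᵢ.
-40.9 = 0.306×(-46.2) + 0.226×(-65.2) + 0.313×δ_C + 0.155×(-69.9)
0.313·δ_C = -40.9 − (-39.707) = -1.193
δ_C = -1.193 / 0.313 = -3.81 permil

-3.8 permil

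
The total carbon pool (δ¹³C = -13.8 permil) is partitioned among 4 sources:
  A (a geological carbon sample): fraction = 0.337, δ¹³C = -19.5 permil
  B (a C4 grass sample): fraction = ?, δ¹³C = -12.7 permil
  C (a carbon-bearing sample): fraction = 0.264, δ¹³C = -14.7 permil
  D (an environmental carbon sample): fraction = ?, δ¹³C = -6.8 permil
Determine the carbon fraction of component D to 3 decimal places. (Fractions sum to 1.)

0.291

Let f_D and f_B be the unknown fractions; fractions sum to 1 so f_D + f_B = 0.399.
Mass balance: Σ fᵢ·δᵢ = δ_bulk ⇒ f_D·(-6.8) + f_B·(-12.7) = -13.8 − (-10.452) = -3.348
Substitute f_B = 0.399 − f_D:
f_D·(-6.8 − -12.7) = -3.348 − 0.399×(-12.7) = 1.720
f_D = 1.720 / 5.9 = 0.2915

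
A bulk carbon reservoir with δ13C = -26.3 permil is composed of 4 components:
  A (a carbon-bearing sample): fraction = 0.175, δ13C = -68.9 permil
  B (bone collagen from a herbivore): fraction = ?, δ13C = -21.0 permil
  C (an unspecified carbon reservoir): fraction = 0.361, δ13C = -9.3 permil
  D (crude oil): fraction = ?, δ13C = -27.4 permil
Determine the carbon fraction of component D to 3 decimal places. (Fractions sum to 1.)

Let f_D and f_B be the unknown fractions; fractions sum to 1 so f_D + f_B = 0.464.
Mass balance: Σ fᵢ·δᵢ = δ_bulk ⇒ f_D·(-27.4) + f_B·(-21.0) = -26.3 − (-15.415) = -10.885
Substitute f_B = 0.464 − f_D:
f_D·(-27.4 − -21.0) = -10.885 − 0.464×(-21.0) = -1.141
f_D = -1.141 / -6.4 = 0.1783

0.178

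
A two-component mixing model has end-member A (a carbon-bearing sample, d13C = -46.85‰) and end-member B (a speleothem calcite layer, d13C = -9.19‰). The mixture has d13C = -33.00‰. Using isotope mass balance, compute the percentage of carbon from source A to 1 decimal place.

δ_mix = f_A·δ_A + (1 − f_A)·δ_B  ⇒  f_A = (δ_mix − δ_B)/(δ_A − δ_B)
f_A = (-33.00 − (-9.19)) / (-46.85 − (-9.19))
f_A = -23.81 / -37.66 = 0.6322

63.2%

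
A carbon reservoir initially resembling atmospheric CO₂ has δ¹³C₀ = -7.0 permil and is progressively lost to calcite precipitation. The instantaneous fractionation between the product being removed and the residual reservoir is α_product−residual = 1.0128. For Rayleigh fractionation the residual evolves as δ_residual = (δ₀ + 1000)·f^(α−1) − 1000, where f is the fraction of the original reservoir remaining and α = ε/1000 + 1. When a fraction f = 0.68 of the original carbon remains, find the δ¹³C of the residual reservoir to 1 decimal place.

-11.9 permil

Rayleigh residual: δ_res = (δ₀ + 1000)·f^(α−1) − 1000
α − 1 = 0.01280
f^(α−1) = 0.68^(0.01280) = 0.995076
δ_res = (-7.0 + 1000) × 0.995076 − 1000 = 988.110 − 1000 = -11.89 permil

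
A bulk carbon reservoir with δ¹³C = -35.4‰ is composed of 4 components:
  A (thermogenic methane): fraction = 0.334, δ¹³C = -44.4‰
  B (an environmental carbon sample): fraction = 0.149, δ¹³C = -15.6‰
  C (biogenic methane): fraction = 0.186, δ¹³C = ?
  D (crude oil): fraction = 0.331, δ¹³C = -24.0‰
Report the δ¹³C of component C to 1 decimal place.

-55.4‰

Isotope mass balance: δ_bulk = Σ fᵢ·δᵢ.
-35.4 = 0.334×(-44.4) + 0.149×(-15.6) + 0.186×δ_C + 0.331×(-24.0)
0.186·δ_C = -35.4 − (-25.098) = -10.302
δ_C = -10.302 / 0.186 = -55.39‰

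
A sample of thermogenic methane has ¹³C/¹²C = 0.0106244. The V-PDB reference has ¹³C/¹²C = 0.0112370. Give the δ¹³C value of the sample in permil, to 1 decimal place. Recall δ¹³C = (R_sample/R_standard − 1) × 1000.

-54.5 permil

δ¹³C = (R_sample / R_standard − 1) × 1000
R_sample / R_standard = 0.0106244 / 0.0112370 = 0.945484
δ¹³C = (0.945484 − 1) × 1000 = -54.52 permil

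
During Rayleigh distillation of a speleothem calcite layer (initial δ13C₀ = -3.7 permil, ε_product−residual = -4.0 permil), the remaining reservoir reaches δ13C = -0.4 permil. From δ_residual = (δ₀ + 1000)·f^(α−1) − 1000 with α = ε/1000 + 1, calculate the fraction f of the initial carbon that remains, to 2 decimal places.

0.44

α − 1 = ε/1000 = -0.0040
(δ_res + 1000)/(δ₀ + 1000) = (-0.4 + 1000)/(-3.7 + 1000) = 999.6/996.3 = 1.003312
f = 1.003312^(1/-0.0040) = exp(ln(1.003312)/-0.0040) = exp(0.00331/-0.0040)
f = exp(-0.8267) = 0.4375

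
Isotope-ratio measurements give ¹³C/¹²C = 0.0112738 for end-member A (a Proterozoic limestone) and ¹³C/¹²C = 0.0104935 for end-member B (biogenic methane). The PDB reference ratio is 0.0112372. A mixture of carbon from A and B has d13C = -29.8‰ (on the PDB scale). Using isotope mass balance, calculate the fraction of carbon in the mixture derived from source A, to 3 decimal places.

δ_A = (0.0112738/0.0112372 − 1)×1000 = (1.003257 − 1)×1000 = 3.257‰
δ_B = (0.0104935/0.0112372 − 1)×1000 = (0.933818 − 1)×1000 = -66.182‰
f_A = (δ_mix − δ_B)/(δ_A − δ_B) = (-29.8 − (-66.182))/(3.257 − (-66.182))
f_A = 36.382 / 69.439 = 0.5239

0.524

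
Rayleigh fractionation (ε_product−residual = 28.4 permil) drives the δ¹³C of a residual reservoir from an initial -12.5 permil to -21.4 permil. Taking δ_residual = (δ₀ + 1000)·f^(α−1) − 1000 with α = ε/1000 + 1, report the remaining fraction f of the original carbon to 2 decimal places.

α − 1 = ε/1000 = 0.0284
(δ_res + 1000)/(δ₀ + 1000) = (-21.4 + 1000)/(-12.5 + 1000) = 978.6/987.5 = 0.990987
f = 0.990987^(1/0.0284) = exp(ln(0.990987)/0.0284) = exp(-0.00905/0.0284)
f = exp(-0.3188) = 0.7270

0.73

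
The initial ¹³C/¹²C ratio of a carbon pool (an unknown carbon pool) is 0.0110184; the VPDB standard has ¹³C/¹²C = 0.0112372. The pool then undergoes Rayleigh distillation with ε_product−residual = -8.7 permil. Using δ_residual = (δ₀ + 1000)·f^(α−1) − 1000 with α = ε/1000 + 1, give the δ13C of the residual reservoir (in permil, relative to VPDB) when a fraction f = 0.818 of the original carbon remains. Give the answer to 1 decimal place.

δ₀ = (0.0110184/0.0112372 − 1)×1000 = (0.980529 − 1)×1000 = -19.471 permil
α − 1 = ε/1000 = -0.0087
f^(α−1) = 0.818^(-0.0087) = 1.001749
δ_res = (-19.471 + 1000) × 1.001749 − 1000 = 982.244 − 1000 = -17.76 permil

-17.8 permil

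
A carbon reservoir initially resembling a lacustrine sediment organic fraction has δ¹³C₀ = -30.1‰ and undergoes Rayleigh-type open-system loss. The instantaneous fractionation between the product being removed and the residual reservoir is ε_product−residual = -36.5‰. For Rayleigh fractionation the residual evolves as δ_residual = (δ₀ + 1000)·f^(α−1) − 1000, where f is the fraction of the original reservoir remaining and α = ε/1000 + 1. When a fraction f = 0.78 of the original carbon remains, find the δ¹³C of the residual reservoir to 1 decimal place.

-21.3‰

Rayleigh residual: δ_res = (δ₀ + 1000)·f^(α−1) − 1000
α = ε/1000 + 1 = 0.96350, so α − 1 = -0.03650
f^(α−1) = 0.78^(-0.03650) = 1.009110
δ_res = (-30.1 + 1000) × 1.009110 − 1000 = 978.736 − 1000 = -21.26‰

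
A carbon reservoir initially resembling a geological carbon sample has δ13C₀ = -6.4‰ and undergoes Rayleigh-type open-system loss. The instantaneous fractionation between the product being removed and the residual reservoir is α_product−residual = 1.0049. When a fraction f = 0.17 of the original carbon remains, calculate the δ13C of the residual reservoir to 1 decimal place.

-15.0‰

Rayleigh residual: δ_res = (δ₀ + 1000)·f^(α−1) − 1000
α − 1 = 0.00490
f^(α−1) = 0.17^(0.00490) = 0.991355
δ_res = (-6.4 + 1000) × 0.991355 − 1000 = 985.010 − 1000 = -14.99‰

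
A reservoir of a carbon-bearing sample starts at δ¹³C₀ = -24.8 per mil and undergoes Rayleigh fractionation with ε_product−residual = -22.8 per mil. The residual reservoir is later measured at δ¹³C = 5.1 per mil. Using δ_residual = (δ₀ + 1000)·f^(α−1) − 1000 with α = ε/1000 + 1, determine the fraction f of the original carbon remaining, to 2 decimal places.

α − 1 = ε/1000 = -0.0228
(δ_res + 1000)/(δ₀ + 1000) = (5.1 + 1000)/(-24.8 + 1000) = 1005.1/975.2 = 1.030660
f = 1.030660^(1/-0.0228) = exp(ln(1.030660)/-0.0228) = exp(0.03020/-0.0228)
f = exp(-1.3245) = 0.2659

0.27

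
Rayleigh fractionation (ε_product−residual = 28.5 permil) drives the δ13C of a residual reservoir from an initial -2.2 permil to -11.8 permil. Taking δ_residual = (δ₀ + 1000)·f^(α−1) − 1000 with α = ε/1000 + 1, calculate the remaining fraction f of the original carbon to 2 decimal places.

0.71

α − 1 = ε/1000 = 0.0285
(δ_res + 1000)/(δ₀ + 1000) = (-11.8 + 1000)/(-2.2 + 1000) = 988.2/997.8 = 0.990379
f = 0.990379^(1/0.0285) = exp(ln(0.990379)/0.0285) = exp(-0.00967/0.0285)
f = exp(-0.3392) = 0.7123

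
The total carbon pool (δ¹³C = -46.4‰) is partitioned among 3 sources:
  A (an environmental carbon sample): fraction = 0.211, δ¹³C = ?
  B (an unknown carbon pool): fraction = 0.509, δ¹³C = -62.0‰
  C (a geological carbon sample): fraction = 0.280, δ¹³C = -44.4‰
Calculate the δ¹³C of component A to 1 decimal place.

Isotope mass balance: δ_bulk = Σ fᵢ·δᵢ.
-46.4 = 0.211×δ_A + 0.509×(-62.0) + 0.280×(-44.4)
0.211·δ_A = -46.4 − (-43.990) = -2.410
δ_A = -2.410 / 0.211 = -11.42‰

-11.4‰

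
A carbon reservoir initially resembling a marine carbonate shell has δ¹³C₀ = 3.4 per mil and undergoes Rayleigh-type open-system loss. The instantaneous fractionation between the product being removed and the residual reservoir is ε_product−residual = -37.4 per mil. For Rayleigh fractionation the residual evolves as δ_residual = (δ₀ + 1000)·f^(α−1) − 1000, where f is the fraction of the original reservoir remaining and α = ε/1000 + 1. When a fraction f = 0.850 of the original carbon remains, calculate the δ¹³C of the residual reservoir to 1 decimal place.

Rayleigh residual: δ_res = (δ₀ + 1000)·f^(α−1) − 1000
α = ε/1000 + 1 = 0.96260, so α − 1 = -0.03740
f^(α−1) = 0.850^(-0.03740) = 1.006097
δ_res = (3.4 + 1000) × 1.006097 − 1000 = 1009.517 − 1000 = 9.52 per mil

9.5 per mil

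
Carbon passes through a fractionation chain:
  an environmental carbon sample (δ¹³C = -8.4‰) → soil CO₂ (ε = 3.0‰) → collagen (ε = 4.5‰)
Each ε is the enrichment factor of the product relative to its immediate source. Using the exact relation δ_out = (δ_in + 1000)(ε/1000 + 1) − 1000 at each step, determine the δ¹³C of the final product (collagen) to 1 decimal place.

step 1: δ = (-8.40 + 1000)·(3.0/1000 + 1) − 1000 = -5.43‰
step 2: δ = (-5.43 + 1000)·(4.5/1000 + 1) − 1000 = -0.95‰

-0.9‰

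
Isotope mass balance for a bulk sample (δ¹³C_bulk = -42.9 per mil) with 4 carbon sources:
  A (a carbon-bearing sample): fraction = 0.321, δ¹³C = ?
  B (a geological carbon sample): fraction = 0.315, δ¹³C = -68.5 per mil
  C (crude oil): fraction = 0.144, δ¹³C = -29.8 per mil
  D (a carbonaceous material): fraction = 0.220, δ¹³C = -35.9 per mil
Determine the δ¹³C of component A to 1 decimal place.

Isotope mass balance: δ_bulk = Σ fᵢ·δᵢ.
-42.9 = 0.321×δ_A + 0.315×(-68.5) + 0.144×(-29.8) + 0.220×(-35.9)
0.321·δ_A = -42.9 − (-33.767) = -9.133
δ_A = -9.133 / 0.321 = -28.45 per mil

-28.5 per mil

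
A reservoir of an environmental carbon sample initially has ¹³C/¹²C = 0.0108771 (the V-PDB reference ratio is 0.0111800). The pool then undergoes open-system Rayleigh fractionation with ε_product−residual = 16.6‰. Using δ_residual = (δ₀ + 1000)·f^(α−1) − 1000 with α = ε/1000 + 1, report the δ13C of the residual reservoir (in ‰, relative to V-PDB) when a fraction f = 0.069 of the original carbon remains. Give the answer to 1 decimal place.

-69.3‰

δ₀ = (0.0108771/0.0111800 − 1)×1000 = (0.972907 − 1)×1000 = -27.093‰
α − 1 = ε/1000 = 0.0166
f^(α−1) = 0.069^(0.0166) = 0.956588
δ_res = (-27.093 + 1000) × 0.956588 − 1000 = 930.671 − 1000 = -69.33‰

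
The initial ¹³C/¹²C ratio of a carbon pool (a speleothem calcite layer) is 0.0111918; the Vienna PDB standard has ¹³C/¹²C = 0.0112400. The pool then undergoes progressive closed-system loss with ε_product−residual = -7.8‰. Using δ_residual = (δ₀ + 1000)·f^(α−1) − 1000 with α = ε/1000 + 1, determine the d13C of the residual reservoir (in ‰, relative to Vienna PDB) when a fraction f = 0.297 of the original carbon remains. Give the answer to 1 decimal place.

5.2‰

δ₀ = (0.0111918/0.0112400 − 1)×1000 = (0.995712 − 1)×1000 = -4.288‰
α − 1 = ε/1000 = -0.0078
f^(α−1) = 0.297^(-0.0078) = 1.009514
δ_res = (-4.288 + 1000) × 1.009514 − 1000 = 1005.185 − 1000 = 5.19‰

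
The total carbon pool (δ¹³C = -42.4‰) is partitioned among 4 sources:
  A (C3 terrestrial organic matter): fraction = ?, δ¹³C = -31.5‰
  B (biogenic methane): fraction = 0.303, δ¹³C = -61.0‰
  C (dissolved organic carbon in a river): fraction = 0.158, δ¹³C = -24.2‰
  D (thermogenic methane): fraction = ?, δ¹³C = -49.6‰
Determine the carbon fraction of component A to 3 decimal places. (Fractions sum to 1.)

Let f_A and f_D be the unknown fractions; fractions sum to 1 so f_A + f_D = 0.539.
Mass balance: Σ fᵢ·δᵢ = δ_bulk ⇒ f_A·(-31.5) + f_D·(-49.6) = -42.4 − (-22.307) = -20.093
Substitute f_D = 0.539 − f_A:
f_A·(-31.5 − -49.6) = -20.093 − 0.539×(-49.6) = 6.641
f_A = 6.641 / 18.1 = 0.3669

0.367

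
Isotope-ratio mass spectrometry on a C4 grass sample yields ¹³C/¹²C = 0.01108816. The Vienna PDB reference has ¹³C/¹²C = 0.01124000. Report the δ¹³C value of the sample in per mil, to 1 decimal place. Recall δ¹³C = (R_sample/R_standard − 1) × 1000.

δ¹³C = (R_sample / R_standard − 1) × 1000
R_sample / R_standard = 0.01108816 / 0.01124000 = 0.986491
δ¹³C = (0.986491 − 1) × 1000 = -13.51 per mil

-13.5 per mil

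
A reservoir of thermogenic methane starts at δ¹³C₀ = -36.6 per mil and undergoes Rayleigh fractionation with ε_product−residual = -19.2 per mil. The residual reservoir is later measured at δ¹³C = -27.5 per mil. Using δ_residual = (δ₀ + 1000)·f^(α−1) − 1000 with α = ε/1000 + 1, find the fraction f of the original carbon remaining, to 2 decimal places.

0.61

α − 1 = ε/1000 = -0.0192
(δ_res + 1000)/(δ₀ + 1000) = (-27.5 + 1000)/(-36.6 + 1000) = 972.5/963.4 = 1.009446
f = 1.009446^(1/-0.0192) = exp(ln(1.009446)/-0.0192) = exp(0.00940/-0.0192)
f = exp(-0.4897) = 0.6128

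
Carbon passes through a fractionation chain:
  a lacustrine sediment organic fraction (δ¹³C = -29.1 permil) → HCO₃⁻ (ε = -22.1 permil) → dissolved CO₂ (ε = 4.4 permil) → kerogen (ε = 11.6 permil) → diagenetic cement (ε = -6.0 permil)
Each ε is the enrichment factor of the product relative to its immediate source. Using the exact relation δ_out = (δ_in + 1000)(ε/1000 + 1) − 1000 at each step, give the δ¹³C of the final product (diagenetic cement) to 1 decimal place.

-41.1 permil

step 1: δ = (-29.10 + 1000)·(-22.1/1000 + 1) − 1000 = -50.56 permil
step 2: δ = (-50.56 + 1000)·(4.4/1000 + 1) − 1000 = -46.38 permil
step 3: δ = (-46.38 + 1000)·(11.6/1000 + 1) − 1000 = -35.32 permil
step 4: δ = (-35.32 + 1000)·(-6.0/1000 + 1) − 1000 = -41.11 permil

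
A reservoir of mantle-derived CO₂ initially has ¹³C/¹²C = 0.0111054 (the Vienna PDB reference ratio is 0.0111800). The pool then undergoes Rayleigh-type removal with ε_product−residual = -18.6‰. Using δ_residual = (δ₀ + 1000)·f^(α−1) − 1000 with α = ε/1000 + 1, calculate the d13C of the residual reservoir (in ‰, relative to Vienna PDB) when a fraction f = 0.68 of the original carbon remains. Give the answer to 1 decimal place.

δ₀ = (0.0111054/0.0111800 − 1)×1000 = (0.993327 − 1)×1000 = -6.673‰
α − 1 = ε/1000 = -0.0186
f^(α−1) = 0.68^(-0.0186) = 1.007199
δ_res = (-6.673 + 1000) × 1.007199 − 1000 = 1000.478 − 1000 = 0.48‰

0.5‰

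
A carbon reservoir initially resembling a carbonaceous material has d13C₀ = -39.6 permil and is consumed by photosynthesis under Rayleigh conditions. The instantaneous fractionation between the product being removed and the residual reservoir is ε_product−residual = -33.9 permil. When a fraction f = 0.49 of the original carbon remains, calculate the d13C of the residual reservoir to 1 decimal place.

-16.1 permil

Rayleigh residual: δ_res = (δ₀ + 1000)·f^(α−1) − 1000
α = ε/1000 + 1 = 0.96610, so α − 1 = -0.03390
f^(α−1) = 0.49^(-0.03390) = 1.024477
δ_res = (-39.6 + 1000) × 1.024477 − 1000 = 983.908 − 1000 = -16.09 permil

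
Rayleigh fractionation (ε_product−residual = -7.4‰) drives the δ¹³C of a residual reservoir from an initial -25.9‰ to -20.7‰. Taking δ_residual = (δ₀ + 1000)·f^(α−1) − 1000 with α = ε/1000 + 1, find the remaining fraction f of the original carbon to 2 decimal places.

0.49

α − 1 = ε/1000 = -0.0074
(δ_res + 1000)/(δ₀ + 1000) = (-20.7 + 1000)/(-25.9 + 1000) = 979.3/974.1 = 1.005338
f = 1.005338^(1/-0.0074) = exp(ln(1.005338)/-0.0074) = exp(0.00532/-0.0074)
f = exp(-0.7195) = 0.4870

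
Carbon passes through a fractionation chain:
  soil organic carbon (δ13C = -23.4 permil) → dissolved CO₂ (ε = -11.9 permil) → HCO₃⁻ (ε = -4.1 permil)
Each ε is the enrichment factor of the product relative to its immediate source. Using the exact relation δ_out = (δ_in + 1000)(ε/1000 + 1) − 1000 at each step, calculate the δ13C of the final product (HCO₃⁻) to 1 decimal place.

step 1: δ = (-23.40 + 1000)·(-11.9/1000 + 1) − 1000 = -35.02 permil
step 2: δ = (-35.02 + 1000)·(-4.1/1000 + 1) − 1000 = -38.98 permil

-39.0 permil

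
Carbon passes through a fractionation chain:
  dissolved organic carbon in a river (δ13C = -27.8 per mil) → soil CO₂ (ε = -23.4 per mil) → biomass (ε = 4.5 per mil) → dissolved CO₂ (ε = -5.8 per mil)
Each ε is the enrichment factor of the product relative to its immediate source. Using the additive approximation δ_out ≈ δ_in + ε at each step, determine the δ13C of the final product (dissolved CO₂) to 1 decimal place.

-52.5 per mil

step 1: δ ≈ -27.8 + (-23.4) = -51.2 per mil
step 2: δ ≈ -51.2 + (4.5) = -46.7 per mil
step 3: δ ≈ -46.7 + (-5.8) = -52.5 per mil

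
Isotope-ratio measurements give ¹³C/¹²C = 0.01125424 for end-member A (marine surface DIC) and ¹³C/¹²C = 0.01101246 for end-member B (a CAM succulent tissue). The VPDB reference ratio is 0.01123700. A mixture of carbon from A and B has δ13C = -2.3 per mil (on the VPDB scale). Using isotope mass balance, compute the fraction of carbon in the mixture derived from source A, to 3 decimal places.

0.822

δ_A = (0.01125424/0.01123700 − 1)×1000 = (1.001534 − 1)×1000 = 1.534 per mil
δ_B = (0.01101246/0.01123700 − 1)×1000 = (0.980018 − 1)×1000 = -19.982 per mil
f_A = (δ_mix − δ_B)/(δ_A − δ_B) = (-2.3 − (-19.982))/(1.534 − (-19.982))
f_A = 17.682 / 21.516 = 0.8218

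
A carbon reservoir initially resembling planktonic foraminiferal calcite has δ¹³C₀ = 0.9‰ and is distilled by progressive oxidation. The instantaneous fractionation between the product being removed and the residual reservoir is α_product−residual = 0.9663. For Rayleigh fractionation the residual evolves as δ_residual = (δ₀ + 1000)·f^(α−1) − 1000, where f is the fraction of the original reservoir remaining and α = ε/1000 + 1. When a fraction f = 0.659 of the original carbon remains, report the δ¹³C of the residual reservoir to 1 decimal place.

15.1‰

Rayleigh residual: δ_res = (δ₀ + 1000)·f^(α−1) − 1000
α − 1 = -0.03370
f^(α−1) = 0.659^(-0.03370) = 1.014153
δ_res = (0.9 + 1000) × 1.014153 − 1000 = 1015.066 − 1000 = 15.07‰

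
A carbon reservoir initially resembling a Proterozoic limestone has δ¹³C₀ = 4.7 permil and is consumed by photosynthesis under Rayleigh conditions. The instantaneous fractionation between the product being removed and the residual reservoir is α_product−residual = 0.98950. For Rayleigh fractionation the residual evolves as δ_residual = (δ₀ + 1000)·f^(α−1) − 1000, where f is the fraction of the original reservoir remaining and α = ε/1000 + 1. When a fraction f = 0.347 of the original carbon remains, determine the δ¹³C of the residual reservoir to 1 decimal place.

15.9 permil

Rayleigh residual: δ_res = (δ₀ + 1000)·f^(α−1) − 1000
α − 1 = -0.01050
f^(α−1) = 0.347^(-0.01050) = 1.011176
δ_res = (4.7 + 1000) × 1.011176 − 1000 = 1015.928 − 1000 = 15.93 permil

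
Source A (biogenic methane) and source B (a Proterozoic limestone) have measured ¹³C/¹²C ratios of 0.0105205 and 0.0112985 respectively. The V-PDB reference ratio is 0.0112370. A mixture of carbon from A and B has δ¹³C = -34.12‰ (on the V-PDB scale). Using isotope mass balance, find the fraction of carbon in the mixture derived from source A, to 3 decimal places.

0.572

δ_A = (0.0105205/0.0112370 − 1)×1000 = (0.936237 − 1)×1000 = -63.763‰
δ_B = (0.0112985/0.0112370 − 1)×1000 = (1.005473 − 1)×1000 = 5.473‰
f_A = (δ_mix − δ_B)/(δ_A − δ_B) = (-34.12 − (5.473))/(-63.763 − (5.473))
f_A = -39.593 / -69.236 = 0.5719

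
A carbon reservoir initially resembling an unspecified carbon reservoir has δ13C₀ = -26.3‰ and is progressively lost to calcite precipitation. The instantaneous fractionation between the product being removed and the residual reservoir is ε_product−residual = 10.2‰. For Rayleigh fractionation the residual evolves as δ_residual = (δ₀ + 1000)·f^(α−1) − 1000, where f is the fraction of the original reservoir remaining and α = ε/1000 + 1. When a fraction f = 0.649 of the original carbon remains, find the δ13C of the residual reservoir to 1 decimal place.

-30.6‰

Rayleigh residual: δ_res = (δ₀ + 1000)·f^(α−1) − 1000
α = ε/1000 + 1 = 1.01020, so α − 1 = 0.01020
f^(α−1) = 0.649^(0.01020) = 0.995600
δ_res = (-26.3 + 1000) × 0.995600 − 1000 = 969.416 − 1000 = -30.58‰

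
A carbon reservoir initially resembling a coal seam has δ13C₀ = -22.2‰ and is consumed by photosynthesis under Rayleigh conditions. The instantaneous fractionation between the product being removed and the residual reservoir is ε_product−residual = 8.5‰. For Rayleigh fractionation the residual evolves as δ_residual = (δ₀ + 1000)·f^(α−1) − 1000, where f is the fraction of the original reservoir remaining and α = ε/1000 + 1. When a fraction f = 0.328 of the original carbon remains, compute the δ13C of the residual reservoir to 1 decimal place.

Rayleigh residual: δ_res = (δ₀ + 1000)·f^(α−1) − 1000
α = ε/1000 + 1 = 1.00850, so α − 1 = 0.00850
f^(α−1) = 0.328^(0.00850) = 0.990569
δ_res = (-22.2 + 1000) × 0.990569 − 1000 = 968.579 − 1000 = -31.42‰

-31.4‰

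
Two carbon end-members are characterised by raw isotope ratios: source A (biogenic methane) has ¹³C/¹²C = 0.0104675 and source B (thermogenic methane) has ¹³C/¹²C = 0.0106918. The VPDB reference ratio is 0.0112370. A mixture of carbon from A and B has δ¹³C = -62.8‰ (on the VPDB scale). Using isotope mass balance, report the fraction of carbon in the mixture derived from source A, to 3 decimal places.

δ_A = (0.0104675/0.0112370 − 1)×1000 = (0.931521 − 1)×1000 = -68.479‰
δ_B = (0.0106918/0.0112370 − 1)×1000 = (0.951482 − 1)×1000 = -48.518‰
f_A = (δ_mix − δ_B)/(δ_A − δ_B) = (-62.8 − (-48.518))/(-68.479 − (-48.518))
f_A = -14.282 / -19.961 = 0.7155

0.715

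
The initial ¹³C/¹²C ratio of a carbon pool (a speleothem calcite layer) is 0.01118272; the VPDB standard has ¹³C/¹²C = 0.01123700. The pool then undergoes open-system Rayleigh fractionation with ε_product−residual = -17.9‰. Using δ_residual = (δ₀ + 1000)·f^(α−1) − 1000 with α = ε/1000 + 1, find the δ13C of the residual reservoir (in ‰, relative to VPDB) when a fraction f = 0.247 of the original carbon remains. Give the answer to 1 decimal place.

δ₀ = (0.01118272/0.01123700 − 1)×1000 = (0.995170 − 1)×1000 = -4.830‰
α − 1 = ε/1000 = -0.0179
f^(α−1) = 0.247^(-0.0179) = 1.025347
δ_res = (-4.830 + 1000) × 1.025347 − 1000 = 1020.394 − 1000 = 20.39‰

20.4‰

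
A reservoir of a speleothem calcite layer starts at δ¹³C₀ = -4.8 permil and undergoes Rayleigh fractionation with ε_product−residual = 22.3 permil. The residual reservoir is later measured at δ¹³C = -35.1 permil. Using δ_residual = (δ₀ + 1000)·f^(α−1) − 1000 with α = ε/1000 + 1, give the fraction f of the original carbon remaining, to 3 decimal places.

α − 1 = ε/1000 = 0.0223
(δ_res + 1000)/(δ₀ + 1000) = (-35.1 + 1000)/(-4.8 + 1000) = 964.9/995.2 = 0.969554
f = 0.969554^(1/0.0223) = exp(ln(0.969554)/0.0223) = exp(-0.03092/0.0223)
f = exp(-1.3865) = 0.2499

0.250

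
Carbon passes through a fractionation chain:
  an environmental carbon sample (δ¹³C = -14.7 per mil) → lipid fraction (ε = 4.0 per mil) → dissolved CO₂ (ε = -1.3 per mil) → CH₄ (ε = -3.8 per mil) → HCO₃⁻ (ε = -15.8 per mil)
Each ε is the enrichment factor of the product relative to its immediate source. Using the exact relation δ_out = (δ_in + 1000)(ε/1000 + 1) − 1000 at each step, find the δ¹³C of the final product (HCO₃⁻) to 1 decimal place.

step 1: δ = (-14.70 + 1000)·(4.0/1000 + 1) − 1000 = -10.76 per mil
step 2: δ = (-10.76 + 1000)·(-1.3/1000 + 1) − 1000 = -12.04 per mil
step 3: δ = (-12.04 + 1000)·(-3.8/1000 + 1) − 1000 = -15.80 per mil
step 4: δ = (-15.80 + 1000)·(-15.8/1000 + 1) − 1000 = -31.35 per mil

-31.3 per mil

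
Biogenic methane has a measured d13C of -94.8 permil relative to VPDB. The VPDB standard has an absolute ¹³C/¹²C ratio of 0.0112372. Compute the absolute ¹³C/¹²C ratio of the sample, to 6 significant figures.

0.0101719

R_sample = R_standard × (d13C/1000 + 1)
R_sample = 0.0112372 × (-94.8/1000 + 1) = 0.0112372 × 0.905200
R_sample = 0.0101719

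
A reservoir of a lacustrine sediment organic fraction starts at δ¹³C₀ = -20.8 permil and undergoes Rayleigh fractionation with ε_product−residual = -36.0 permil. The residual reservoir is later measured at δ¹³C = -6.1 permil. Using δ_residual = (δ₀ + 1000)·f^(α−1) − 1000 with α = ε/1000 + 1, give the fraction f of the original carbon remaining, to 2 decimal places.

0.66

α − 1 = ε/1000 = -0.0360
(δ_res + 1000)/(δ₀ + 1000) = (-6.1 + 1000)/(-20.8 + 1000) = 993.9/979.2 = 1.015012
f = 1.015012^(1/-0.0360) = exp(ln(1.015012)/-0.0360) = exp(0.01490/-0.0360)
f = exp(-0.4139) = 0.6611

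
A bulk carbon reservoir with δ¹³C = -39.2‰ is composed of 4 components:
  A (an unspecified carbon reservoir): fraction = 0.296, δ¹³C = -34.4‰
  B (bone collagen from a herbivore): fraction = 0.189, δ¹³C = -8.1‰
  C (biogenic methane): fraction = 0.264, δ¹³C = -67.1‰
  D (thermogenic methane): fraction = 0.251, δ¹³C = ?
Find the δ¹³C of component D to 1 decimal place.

Isotope mass balance: δ_bulk = Σ fᵢ·δᵢ.
-39.2 = 0.296×(-34.4) + 0.189×(-8.1) + 0.264×(-67.1) + 0.251×δ_D
0.251·δ_D = -39.2 − (-29.428) = -9.772
δ_D = -9.772 / 0.251 = -38.93‰

-38.9‰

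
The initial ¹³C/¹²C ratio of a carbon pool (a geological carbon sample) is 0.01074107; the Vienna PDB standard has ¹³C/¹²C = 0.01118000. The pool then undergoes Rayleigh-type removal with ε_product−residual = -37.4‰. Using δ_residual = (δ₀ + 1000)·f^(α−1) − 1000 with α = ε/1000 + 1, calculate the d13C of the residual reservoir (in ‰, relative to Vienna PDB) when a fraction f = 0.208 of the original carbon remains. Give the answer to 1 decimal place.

δ₀ = (0.01074107/0.01118000 − 1)×1000 = (0.960740 − 1)×1000 = -39.260‰
α − 1 = ε/1000 = -0.0374
f^(α−1) = 0.208^(-0.0374) = 1.060485
δ_res = (-39.260 + 1000) × 1.060485 − 1000 = 1018.850 − 1000 = 18.85‰

18.8‰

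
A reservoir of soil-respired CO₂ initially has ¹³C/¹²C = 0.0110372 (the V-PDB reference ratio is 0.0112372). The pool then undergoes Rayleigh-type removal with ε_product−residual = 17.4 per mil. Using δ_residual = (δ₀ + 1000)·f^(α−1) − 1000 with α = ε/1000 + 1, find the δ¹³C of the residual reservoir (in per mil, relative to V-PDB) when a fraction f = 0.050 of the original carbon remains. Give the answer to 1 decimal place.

δ₀ = (0.0110372/0.0112372 − 1)×1000 = (0.982202 − 1)×1000 = -17.798 per mil
α − 1 = ε/1000 = 0.0174
f^(α−1) = 0.050^(0.0174) = 0.949210
δ_res = (-17.798 + 1000) × 0.949210 − 1000 = 932.315 − 1000 = -67.68 per mil

-67.7 per mil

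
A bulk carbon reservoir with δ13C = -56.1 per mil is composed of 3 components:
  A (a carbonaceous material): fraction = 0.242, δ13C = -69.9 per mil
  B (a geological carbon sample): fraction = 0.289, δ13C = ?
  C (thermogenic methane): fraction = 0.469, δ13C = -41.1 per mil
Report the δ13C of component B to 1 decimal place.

-68.9 per mil

Isotope mass balance: δ_bulk = Σ fᵢ·δᵢ.
-56.1 = 0.242×(-69.9) + 0.289×δ_B + 0.469×(-41.1)
0.289·δ_B = -56.1 − (-36.192) = -19.908
δ_B = -19.908 / 0.289 = -68.89 per mil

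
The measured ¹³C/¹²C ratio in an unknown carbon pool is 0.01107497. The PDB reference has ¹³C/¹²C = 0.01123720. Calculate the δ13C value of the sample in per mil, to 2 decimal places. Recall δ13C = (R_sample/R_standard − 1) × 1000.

-14.44 per mil

δ13C = (R_sample / R_standard − 1) × 1000
R_sample / R_standard = 0.01107497 / 0.01123720 = 0.985563
δ13C = (0.985563 − 1) × 1000 = -14.437 per mil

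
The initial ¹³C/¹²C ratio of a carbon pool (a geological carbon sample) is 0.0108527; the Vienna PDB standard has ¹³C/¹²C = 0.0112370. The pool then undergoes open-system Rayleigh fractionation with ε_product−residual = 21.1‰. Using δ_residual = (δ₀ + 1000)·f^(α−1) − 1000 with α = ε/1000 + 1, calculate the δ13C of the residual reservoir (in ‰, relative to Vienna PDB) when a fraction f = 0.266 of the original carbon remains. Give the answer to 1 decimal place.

-60.8‰

δ₀ = (0.0108527/0.0112370 − 1)×1000 = (0.965800 − 1)×1000 = -34.200‰
α − 1 = ε/1000 = 0.0211
f^(α−1) = 0.266^(0.0211) = 0.972445
δ_res = (-34.200 + 1000) × 0.972445 − 1000 = 939.188 − 1000 = -60.81‰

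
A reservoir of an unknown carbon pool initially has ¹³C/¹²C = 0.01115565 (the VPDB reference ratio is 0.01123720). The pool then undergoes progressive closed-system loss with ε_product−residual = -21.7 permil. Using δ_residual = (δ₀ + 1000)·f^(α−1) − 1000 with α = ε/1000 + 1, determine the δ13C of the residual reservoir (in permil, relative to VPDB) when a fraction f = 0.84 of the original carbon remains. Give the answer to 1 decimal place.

δ₀ = (0.01115565/0.01123720 − 1)×1000 = (0.992743 − 1)×1000 = -7.257 permil
α − 1 = ε/1000 = -0.0217
f^(α−1) = 0.84^(-0.0217) = 1.003791
δ_res = (-7.257 + 1000) × 1.003791 − 1000 = 996.506 − 1000 = -3.49 permil

-3.5 permil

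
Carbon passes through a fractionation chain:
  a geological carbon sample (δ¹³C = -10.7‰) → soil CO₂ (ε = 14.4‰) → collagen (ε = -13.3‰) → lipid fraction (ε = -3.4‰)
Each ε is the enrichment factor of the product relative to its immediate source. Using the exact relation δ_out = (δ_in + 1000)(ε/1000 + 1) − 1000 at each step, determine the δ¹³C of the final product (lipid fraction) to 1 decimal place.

-13.2‰

step 1: δ = (-10.70 + 1000)·(14.4/1000 + 1) − 1000 = 3.55‰
step 2: δ = (3.55 + 1000)·(-13.3/1000 + 1) − 1000 = -9.80‰
step 3: δ = (-9.80 + 1000)·(-3.4/1000 + 1) − 1000 = -13.17‰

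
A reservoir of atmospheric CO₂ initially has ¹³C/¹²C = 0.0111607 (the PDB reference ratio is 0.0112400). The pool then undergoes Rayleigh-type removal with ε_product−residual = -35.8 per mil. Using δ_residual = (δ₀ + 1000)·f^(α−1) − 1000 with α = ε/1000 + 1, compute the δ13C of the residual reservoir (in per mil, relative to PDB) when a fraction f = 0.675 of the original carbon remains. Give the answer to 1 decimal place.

7.0 per mil

δ₀ = (0.0111607/0.0112400 − 1)×1000 = (0.992945 − 1)×1000 = -7.055 per mil
α − 1 = ε/1000 = -0.0358
f^(α−1) = 0.675^(-0.0358) = 1.014170
δ_res = (-7.055 + 1000) × 1.014170 − 1000 = 1007.015 − 1000 = 7.02 per mil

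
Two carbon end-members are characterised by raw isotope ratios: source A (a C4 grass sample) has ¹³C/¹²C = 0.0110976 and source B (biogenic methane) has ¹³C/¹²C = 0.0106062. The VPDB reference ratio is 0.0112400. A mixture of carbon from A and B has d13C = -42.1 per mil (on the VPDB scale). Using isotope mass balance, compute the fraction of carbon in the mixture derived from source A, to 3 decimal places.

0.327

δ_A = (0.0110976/0.0112400 − 1)×1000 = (0.987331 − 1)×1000 = -12.669 per mil
δ_B = (0.0106062/0.0112400 − 1)×1000 = (0.943612 − 1)×1000 = -56.388 per mil
f_A = (δ_mix − δ_B)/(δ_A − δ_B) = (-42.1 − (-56.388))/(-12.669 − (-56.388))
f_A = 14.288 / 43.719 = 0.3268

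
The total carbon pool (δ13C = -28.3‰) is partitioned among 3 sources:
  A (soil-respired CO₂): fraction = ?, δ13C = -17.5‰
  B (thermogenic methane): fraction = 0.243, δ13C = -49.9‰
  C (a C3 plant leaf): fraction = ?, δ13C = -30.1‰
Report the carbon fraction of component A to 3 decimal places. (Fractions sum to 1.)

0.525

Let f_A and f_C be the unknown fractions; fractions sum to 1 so f_A + f_C = 0.757.
Mass balance: Σ fᵢ·δᵢ = δ_bulk ⇒ f_A·(-17.5) + f_C·(-30.1) = -28.3 − (-12.126) = -16.174
Substitute f_C = 0.757 − f_A:
f_A·(-17.5 − -30.1) = -16.174 − 0.757×(-30.1) = 6.611
f_A = 6.611 / 12.6 = 0.5247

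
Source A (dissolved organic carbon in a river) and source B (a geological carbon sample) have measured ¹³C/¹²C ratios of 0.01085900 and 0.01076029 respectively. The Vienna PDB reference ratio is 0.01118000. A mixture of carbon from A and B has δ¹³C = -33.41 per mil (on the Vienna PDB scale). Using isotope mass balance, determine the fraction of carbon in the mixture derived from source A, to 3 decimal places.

δ_A = (0.01085900/0.01118000 − 1)×1000 = (0.971288 − 1)×1000 = -28.712 per mil
δ_B = (0.01076029/0.01118000 − 1)×1000 = (0.962459 − 1)×1000 = -37.541 per mil
f_A = (δ_mix − δ_B)/(δ_A − δ_B) = (-33.41 − (-37.541))/(-28.712 − (-37.541))
f_A = 4.131 / 8.829 = 0.4679

0.468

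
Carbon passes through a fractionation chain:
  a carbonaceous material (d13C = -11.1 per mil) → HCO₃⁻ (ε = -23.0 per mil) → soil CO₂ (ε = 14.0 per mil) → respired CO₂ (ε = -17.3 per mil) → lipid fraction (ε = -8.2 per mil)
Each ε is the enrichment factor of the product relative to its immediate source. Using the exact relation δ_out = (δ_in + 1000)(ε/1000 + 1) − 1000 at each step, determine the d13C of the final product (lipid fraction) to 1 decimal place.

-45.2 per mil

step 1: δ = (-11.10 + 1000)·(-23.0/1000 + 1) − 1000 = -33.84 per mil
step 2: δ = (-33.84 + 1000)·(14.0/1000 + 1) − 1000 = -20.32 per mil
step 3: δ = (-20.32 + 1000)·(-17.3/1000 + 1) − 1000 = -37.27 per mil
step 4: δ = (-37.27 + 1000)·(-8.2/1000 + 1) − 1000 = -45.16 per mil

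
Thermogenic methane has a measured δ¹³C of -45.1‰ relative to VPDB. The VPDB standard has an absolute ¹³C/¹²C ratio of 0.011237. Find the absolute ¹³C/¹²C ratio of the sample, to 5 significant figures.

0.010730

R_sample = R_standard × (δ¹³C/1000 + 1)
R_sample = 0.011237 × (-45.1/1000 + 1) = 0.011237 × 0.954900
R_sample = 0.0107302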